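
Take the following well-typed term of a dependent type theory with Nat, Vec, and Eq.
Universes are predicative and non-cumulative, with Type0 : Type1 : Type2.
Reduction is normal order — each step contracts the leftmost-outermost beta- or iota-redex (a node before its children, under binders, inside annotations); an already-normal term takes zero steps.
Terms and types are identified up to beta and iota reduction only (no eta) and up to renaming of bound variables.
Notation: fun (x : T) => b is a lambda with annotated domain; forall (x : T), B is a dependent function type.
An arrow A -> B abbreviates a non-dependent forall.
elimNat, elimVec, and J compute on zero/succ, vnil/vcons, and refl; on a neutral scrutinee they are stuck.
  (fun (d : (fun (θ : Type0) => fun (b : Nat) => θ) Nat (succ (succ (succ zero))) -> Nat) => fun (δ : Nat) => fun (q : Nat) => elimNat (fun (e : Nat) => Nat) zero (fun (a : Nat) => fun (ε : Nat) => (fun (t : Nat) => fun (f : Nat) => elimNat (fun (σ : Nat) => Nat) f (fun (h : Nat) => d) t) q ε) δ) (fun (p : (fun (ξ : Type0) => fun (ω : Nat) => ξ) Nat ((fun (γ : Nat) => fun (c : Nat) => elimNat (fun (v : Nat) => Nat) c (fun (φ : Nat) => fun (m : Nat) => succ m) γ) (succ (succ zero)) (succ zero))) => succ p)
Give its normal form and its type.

normal form:
  fun (d : Nat) => fun (θ : Nat) => elimNat (fun (b : Nat) => Nat) zero (fun (δ : Nat) => fun (q : Nat) => elimNat (fun (e : Nat) => Nat) q (fun (a : Nat) => fun (ε : Nat) => succ ε) θ) d
inferred type:
  Nat -> Nat -> Nat
observation: contracting a beta-redex first, the term normalizes in 5 steps.


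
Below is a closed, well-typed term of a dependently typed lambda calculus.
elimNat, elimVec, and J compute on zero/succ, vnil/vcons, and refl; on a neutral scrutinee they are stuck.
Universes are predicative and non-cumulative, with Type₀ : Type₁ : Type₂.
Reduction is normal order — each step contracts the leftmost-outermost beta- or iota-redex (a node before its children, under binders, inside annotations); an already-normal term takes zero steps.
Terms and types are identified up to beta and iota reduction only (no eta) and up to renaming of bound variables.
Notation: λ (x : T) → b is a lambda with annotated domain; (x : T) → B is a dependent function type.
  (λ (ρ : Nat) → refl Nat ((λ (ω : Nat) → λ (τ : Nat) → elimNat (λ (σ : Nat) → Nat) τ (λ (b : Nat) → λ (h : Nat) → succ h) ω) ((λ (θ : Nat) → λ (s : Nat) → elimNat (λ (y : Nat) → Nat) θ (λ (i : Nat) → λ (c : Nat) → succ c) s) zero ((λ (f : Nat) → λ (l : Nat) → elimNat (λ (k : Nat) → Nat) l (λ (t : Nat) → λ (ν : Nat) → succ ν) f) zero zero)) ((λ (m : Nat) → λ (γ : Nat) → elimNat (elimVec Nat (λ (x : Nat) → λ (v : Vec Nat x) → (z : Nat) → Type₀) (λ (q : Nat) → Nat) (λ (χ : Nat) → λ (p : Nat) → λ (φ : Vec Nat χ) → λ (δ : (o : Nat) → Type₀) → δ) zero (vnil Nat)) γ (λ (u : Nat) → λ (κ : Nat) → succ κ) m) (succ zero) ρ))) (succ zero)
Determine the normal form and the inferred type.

reduced normal form:
  refl Nat (succ (succ zero))
inferred type:
  Eq Nat (succ (succ zero)) (succ (succ zero))
observation: 16 normal-order steps normalize the term, beginning with a beta-redex.


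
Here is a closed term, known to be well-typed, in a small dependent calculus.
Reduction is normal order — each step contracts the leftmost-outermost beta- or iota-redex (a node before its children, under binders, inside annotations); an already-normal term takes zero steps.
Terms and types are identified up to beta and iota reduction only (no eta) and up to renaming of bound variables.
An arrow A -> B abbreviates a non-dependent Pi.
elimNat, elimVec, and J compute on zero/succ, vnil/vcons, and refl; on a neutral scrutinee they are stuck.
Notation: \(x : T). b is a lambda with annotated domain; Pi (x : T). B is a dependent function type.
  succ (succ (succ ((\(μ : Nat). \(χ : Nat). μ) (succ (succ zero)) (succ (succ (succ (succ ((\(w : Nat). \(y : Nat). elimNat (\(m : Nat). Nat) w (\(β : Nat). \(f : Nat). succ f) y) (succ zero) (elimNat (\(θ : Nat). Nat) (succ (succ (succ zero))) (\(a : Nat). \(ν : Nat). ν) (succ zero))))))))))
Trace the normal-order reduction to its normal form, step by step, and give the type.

normal-order reduction:
  succ (succ (succ ((\(μ : Nat). \(χ : Nat). μ) (succ (succ zero)) (succ (succ (succ (succ ((\(w : Nat). \(y : Nat). elimNat (\(m : Nat). Nat) w (\(β : Nat). \(f : Nat). succ f) y) (succ zero) (elimNat (\(θ : Nat). Nat) (succ (succ (succ zero))) (\(a : Nat). \(ν : Nat). ν) (succ zero))))))))))
  ~> succ (succ (succ ((\(μ : Nat). succ (succ zero)) (succ (succ (succ (succ ((\(χ : Nat). \(w : Nat). elimNat (\(y : Nat). Nat) χ (\(m : Nat). \(β : Nat). succ β) w) (succ zero) (elimNat (\(f : Nat). Nat) (succ (succ (succ zero))) (\(θ : Nat). \(a : Nat). a) (succ zero))))))))))
  ~> succ (succ (succ (succ (succ zero))))
type:
  Nat


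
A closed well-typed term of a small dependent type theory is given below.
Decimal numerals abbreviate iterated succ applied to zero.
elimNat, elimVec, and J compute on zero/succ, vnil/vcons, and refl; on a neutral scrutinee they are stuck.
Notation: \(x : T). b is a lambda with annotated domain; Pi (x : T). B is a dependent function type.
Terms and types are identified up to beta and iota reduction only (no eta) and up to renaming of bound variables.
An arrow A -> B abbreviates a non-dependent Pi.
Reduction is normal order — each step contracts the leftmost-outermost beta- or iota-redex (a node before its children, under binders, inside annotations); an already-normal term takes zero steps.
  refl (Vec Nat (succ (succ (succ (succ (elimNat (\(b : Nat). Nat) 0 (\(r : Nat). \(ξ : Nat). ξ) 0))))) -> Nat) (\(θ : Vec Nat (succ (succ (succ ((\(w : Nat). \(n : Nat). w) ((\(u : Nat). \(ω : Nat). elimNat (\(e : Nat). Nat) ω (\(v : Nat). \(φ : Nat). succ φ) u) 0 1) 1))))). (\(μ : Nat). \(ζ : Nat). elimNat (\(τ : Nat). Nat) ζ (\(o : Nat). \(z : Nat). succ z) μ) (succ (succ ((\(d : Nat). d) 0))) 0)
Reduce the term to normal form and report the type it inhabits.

reduced normal form:
  refl (Vec Nat 4 -> Nat) (\(b : Vec Nat 4). 2)
inferred type:
  Eq (Vec Nat 4 -> Nat) (\(b : Vec Nat 4). 2) (\(r : Vec Nat 4). 2)
observation: the first redex contracted is an elimNat iota-redex; the normal form is reached in 16 normal-order steps.


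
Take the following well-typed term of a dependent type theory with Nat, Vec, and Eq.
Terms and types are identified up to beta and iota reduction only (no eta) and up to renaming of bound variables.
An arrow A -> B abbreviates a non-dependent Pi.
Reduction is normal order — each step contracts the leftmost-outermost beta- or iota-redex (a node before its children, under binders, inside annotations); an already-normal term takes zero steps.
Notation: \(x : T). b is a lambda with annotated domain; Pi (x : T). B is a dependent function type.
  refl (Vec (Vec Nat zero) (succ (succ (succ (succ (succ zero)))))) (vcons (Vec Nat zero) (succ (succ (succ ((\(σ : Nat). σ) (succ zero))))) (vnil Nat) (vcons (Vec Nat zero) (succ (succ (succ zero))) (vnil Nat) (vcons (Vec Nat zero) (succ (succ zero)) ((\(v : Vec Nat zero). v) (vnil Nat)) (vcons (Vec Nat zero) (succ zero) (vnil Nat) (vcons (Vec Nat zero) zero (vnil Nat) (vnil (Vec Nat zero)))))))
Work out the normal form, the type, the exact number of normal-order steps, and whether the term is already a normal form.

resulting normal form:
  refl (Vec (Vec Nat zero) (succ (succ (succ (succ (succ zero)))))) (vcons (Vec Nat zero) (succ (succ (succ (succ zero)))) (vnil Nat) (vcons (Vec Nat zero) (succ (succ (succ zero))) (vnil Nat) (vcons (Vec Nat zero) (succ (succ zero)) (vnil Nat) (vcons (Vec Nat zero) (succ zero) (vnil Nat) (vcons (Vec Nat zero) zero (vnil Nat) (vnil (Vec Nat zero)))))))
the term's type:
  Eq (Vec (Vec Nat zero) (succ (succ (succ (succ (succ zero)))))) (vcons (Vec Nat zero) (succ (succ (succ (succ zero)))) (vnil Nat) (vcons (Vec Nat zero) (succ (succ (succ zero))) (vnil Nat) (vcons (Vec Nat zero) (succ (succ zero)) (vnil Nat) (vcons (Vec Nat zero) (succ zero) (vnil Nat) (vcons (Vec Nat zero) zero (vnil Nat) (vnil (Vec Nat zero))))))) (vcons (Vec Nat zero) (succ (succ (succ (succ zero)))) (vnil Nat) (vcons (Vec Nat zero) (succ (succ (succ zero))) (vnil Nat) (vcons (Vec Nat zero) (succ (succ zero)) (vnil Nat) (vcons (Vec Nat zero) (succ zero) (vnil Nat) (vcons (Vec Nat zero) zero (vnil Nat) (vnil (Vec Nat zero)))))))
normal-order step count: 2
started in normal form: no
first redex: a beta-redex


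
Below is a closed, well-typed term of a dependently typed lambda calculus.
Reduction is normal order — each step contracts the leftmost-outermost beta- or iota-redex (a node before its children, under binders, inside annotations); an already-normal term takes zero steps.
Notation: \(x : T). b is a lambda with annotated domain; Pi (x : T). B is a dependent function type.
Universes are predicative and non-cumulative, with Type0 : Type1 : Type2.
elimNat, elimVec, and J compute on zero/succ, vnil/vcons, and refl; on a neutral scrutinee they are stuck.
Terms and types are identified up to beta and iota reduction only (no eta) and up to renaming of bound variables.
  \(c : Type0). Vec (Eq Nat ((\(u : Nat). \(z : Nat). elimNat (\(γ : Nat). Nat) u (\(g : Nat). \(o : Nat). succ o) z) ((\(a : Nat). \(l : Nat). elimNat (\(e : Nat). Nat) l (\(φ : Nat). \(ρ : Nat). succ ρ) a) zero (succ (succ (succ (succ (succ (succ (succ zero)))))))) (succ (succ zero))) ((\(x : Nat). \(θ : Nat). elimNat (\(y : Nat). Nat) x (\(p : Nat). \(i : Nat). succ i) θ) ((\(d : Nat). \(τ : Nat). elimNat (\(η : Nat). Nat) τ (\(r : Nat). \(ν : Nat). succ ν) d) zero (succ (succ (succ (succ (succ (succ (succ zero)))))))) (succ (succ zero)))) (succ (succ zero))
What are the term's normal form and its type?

normal form:
  \(c : Type0). Vec (Eq Nat (succ (succ (succ (succ (succ (succ (succ (succ (succ zero))))))))) (succ (succ (succ (succ (succ (succ (succ (succ (succ zero)))))))))) (succ (succ zero))
inferred type:
  Pi (c : Type0). Type0
observation: 24 normal-order steps normalize the term, beginning with a beta-redex.


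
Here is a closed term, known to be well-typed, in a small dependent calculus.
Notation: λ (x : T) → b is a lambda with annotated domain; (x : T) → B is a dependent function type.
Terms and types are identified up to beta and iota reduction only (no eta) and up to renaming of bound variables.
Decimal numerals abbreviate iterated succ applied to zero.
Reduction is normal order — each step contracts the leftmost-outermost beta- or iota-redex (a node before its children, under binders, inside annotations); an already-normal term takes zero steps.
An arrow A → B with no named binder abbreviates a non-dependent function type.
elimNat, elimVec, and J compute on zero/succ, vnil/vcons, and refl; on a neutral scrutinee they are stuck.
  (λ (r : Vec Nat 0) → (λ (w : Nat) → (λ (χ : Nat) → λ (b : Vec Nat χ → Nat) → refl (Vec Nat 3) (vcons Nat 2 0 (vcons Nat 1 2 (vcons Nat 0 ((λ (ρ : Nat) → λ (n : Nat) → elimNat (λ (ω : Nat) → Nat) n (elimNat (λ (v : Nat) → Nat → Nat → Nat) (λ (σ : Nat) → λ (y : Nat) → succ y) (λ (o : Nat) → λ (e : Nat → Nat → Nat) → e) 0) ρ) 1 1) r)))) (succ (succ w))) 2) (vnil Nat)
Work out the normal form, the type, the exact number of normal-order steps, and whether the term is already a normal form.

normal form:
  λ (r : Vec Nat 4 → Nat) → refl (Vec Nat 3) (vcons Nat 2 0 (vcons Nat 1 2 (vcons Nat 0 2 (vnil Nat))))
the term's type:
  (Vec Nat 4 → Nat) → Eq (Vec Nat 3) (vcons Nat 2 0 (vcons Nat 1 2 (vcons Nat 0 2 (vnil Nat)))) (vcons Nat 2 0 (vcons Nat 1 2 (vcons Nat 0 2 (vnil Nat))))
reduction steps (normal order): 10
term was already normal: no
first redex: a beta-redex


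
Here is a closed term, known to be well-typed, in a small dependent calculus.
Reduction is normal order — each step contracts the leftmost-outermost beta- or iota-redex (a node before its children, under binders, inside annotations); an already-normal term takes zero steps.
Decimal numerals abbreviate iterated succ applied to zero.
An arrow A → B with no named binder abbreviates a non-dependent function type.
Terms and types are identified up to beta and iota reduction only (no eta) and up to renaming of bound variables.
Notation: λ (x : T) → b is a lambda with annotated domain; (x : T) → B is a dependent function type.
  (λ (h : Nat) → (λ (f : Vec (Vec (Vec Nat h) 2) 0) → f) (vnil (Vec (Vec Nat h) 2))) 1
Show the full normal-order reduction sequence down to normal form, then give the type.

normal-order reduction:
  (λ (h : Nat) → (λ (f : Vec (Vec (Vec Nat h) 2) 0) → f) (vnil (Vec (Vec Nat h) 2))) 1
  ~> (λ (h : Vec (Vec (Vec Nat 1) 2) 0) → h) (vnil (Vec (Vec Nat 1) 2))
  ~> vnil (Vec (Vec Nat 1) 2)
type:
  Vec (Vec (Vec Nat 1) 2) 0


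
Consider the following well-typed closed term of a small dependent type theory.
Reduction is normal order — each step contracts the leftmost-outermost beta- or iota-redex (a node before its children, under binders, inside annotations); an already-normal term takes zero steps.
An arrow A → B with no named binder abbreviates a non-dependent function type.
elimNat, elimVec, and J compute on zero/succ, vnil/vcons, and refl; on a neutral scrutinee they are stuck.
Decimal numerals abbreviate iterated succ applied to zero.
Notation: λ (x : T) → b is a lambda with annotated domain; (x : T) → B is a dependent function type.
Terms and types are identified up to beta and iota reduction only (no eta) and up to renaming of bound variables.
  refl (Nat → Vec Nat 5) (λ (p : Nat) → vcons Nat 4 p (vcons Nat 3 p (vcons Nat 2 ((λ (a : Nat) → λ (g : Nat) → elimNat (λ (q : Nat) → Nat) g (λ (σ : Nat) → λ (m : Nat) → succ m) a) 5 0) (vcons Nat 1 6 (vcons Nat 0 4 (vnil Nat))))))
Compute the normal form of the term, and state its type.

resulting normal form:
  refl (Nat → Vec Nat 5) (λ (p : Nat) → vcons Nat 4 p (vcons Nat 3 p (vcons Nat 2 5 (vcons Nat 1 6 (vcons Nat 0 4 (vnil Nat))))))
type:
  Eq (Nat → Vec Nat 5) (λ (p : Nat) → vcons Nat 4 p (vcons Nat 3 p (vcons Nat 2 5 (vcons Nat 1 6 (vcons Nat 0 4 (vnil Nat)))))) (λ (a : Nat) → vcons Nat 4 a (vcons Nat 3 a (vcons Nat 2 5 (vcons Nat 1 6 (vcons Nat 0 4 (vnil Nat))))))


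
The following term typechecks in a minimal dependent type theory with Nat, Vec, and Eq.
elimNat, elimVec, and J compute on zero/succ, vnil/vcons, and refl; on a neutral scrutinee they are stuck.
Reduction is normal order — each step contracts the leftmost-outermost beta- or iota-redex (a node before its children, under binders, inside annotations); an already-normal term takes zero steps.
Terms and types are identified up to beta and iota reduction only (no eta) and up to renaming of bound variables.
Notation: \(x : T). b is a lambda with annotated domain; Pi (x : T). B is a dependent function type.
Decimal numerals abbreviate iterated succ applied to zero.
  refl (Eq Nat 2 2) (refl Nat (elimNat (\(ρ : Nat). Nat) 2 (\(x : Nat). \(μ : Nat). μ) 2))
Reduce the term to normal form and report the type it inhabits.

reduced normal form:
  refl (Eq Nat 2 2) (refl Nat 2)
type:
  Eq (Eq Nat 2 2) (refl Nat 2) (refl Nat 2)
observation: the term reaches its normal form after 7 normal-order steps.


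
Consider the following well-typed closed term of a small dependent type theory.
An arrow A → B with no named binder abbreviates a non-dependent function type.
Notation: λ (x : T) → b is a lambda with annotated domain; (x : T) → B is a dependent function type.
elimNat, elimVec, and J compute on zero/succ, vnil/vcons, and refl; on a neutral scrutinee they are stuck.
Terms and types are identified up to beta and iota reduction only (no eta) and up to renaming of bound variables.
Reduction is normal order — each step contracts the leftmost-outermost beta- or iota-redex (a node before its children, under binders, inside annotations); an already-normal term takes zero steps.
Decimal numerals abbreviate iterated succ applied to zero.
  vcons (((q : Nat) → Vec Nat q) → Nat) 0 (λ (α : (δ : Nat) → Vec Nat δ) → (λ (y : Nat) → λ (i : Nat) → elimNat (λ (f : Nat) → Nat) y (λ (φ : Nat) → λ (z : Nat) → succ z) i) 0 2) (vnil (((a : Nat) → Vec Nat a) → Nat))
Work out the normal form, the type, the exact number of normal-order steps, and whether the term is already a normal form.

reduced normal form:
  vcons (((q : Nat) → Vec Nat q) → Nat) 0 (λ (α : (δ : Nat) → Vec Nat δ) → 2) (vnil (((y : Nat) → Vec Nat y) → Nat))
inferred type:
  Vec (((q : Nat) → Vec Nat q) → Nat) 1
steps to reach normal form (normal order): 9
term was already normal: no
first redex: a beta-redex


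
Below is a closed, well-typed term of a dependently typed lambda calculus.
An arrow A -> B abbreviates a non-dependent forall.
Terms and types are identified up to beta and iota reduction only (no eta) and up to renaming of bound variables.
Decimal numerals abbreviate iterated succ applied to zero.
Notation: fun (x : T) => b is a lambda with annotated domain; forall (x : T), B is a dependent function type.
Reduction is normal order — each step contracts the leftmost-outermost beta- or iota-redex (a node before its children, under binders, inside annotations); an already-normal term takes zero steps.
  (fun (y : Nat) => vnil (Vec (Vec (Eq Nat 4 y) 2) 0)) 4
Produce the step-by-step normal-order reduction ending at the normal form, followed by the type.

reduction (normal order):
  (fun (y : Nat) => vnil (Vec (Vec (Eq Nat 4 y) 2) 0)) 4
  ~> vnil (Vec (Vec (Eq Nat 4 4) 2) 0)
inferred type:
  Vec (Vec (Vec (Eq Nat 4 4) 2) 0) 0


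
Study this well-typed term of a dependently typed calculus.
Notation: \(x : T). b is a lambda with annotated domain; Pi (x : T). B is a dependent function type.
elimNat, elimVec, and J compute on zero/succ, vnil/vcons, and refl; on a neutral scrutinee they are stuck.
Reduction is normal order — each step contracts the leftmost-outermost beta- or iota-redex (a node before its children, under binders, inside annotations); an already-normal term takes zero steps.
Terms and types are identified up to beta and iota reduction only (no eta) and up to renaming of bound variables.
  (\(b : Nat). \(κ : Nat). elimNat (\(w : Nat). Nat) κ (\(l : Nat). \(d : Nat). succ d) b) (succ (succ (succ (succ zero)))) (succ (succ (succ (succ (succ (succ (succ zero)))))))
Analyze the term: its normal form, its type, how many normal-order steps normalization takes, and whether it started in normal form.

reduced normal form:
  succ (succ (succ (succ (succ (succ (succ (succ (succ (succ (succ zero))))))))))
inferred type:
  Nat
steps to reach normal form (normal order): 15
started in normal form: no
first redex: a beta-redex


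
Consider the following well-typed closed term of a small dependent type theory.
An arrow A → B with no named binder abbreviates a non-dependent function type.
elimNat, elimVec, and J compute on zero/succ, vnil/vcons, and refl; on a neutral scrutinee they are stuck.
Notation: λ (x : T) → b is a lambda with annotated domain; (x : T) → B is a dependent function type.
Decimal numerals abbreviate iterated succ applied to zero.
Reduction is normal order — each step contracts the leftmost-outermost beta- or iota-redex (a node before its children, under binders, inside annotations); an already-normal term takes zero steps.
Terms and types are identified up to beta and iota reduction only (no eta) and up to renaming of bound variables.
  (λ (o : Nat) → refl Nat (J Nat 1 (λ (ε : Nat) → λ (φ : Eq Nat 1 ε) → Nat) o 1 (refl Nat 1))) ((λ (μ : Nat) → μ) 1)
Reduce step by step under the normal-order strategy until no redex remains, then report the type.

reduction (normal order):
  (λ (o : Nat) → refl Nat (J Nat 1 (λ (ε : Nat) → λ (φ : Eq Nat 1 ε) → Nat) o 1 (refl Nat 1))) ((λ (μ : Nat) → μ) 1)
  ~> refl Nat (J Nat 1 (λ (o : Nat) → λ (ε : Eq Nat 1 o) → Nat) ((λ (φ : Nat) → φ) 1) 1 (refl Nat 1))
  ~> refl Nat ((λ (o : Nat) → o) 1)
  ~> refl Nat 1
inferred type:
  Eq Nat 1 1


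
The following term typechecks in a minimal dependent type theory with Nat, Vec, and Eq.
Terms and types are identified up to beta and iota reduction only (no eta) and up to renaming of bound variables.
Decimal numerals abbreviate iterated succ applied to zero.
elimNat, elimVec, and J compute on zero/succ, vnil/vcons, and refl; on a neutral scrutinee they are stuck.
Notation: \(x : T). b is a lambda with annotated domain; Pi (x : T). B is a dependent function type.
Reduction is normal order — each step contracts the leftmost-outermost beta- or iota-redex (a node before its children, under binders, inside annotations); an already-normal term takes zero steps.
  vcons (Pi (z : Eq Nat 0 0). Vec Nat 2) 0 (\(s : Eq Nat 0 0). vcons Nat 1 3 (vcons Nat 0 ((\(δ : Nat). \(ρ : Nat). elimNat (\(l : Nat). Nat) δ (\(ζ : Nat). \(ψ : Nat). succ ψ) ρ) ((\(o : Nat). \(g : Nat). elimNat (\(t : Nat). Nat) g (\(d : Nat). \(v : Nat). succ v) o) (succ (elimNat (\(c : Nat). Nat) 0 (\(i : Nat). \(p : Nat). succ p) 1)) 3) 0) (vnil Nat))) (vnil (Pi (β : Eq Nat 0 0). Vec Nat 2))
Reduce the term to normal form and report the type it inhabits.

normal form:
  vcons (Pi (z : Eq Nat 0 0). Vec Nat 2) 0 (\(s : Eq Nat 0 0). vcons Nat 1 3 (vcons Nat 0 5 (vnil Nat))) (vnil (Pi (δ : Eq Nat 0 0). Vec Nat 2))
type:
  Vec (Pi (z : Eq Nat 0 0). Vec Nat 2) 1
observation: 16 normal-order steps normalize the term, beginning with a beta-redex.


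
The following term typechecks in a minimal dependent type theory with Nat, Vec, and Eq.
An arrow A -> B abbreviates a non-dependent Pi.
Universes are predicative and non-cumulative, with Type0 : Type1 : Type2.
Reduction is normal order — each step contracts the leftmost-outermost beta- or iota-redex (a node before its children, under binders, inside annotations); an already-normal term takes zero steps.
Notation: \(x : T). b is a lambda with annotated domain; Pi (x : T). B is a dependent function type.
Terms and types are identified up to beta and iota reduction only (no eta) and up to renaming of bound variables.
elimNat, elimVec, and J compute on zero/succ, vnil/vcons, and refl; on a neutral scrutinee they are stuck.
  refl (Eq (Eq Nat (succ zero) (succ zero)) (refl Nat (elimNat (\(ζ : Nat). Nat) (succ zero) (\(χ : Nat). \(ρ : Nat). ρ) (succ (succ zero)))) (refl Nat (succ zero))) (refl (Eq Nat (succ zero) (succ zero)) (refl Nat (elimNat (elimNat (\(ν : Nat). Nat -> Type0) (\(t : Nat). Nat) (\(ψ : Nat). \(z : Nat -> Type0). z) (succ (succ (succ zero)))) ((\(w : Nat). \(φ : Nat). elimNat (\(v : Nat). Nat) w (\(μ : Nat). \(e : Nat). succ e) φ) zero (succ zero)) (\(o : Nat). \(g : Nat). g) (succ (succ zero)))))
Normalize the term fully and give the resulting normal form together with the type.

resulting normal form:
  refl (Eq (Eq Nat (succ zero) (succ zero)) (refl Nat (succ zero)) (refl Nat (succ zero))) (refl (Eq Nat (succ zero) (succ zero)) (refl Nat (succ zero)))
inferred type:
  Eq (Eq (Eq Nat (succ zero) (succ zero)) (refl Nat (succ zero)) (refl Nat (succ zero))) (refl (Eq Nat (succ zero) (succ zero)) (refl Nat (succ zero))) (refl (Eq Nat (succ zero) (succ zero)) (refl Nat (succ zero)))
observation: contracting an elimNat iota-redex first, the term normalizes in 20 steps.


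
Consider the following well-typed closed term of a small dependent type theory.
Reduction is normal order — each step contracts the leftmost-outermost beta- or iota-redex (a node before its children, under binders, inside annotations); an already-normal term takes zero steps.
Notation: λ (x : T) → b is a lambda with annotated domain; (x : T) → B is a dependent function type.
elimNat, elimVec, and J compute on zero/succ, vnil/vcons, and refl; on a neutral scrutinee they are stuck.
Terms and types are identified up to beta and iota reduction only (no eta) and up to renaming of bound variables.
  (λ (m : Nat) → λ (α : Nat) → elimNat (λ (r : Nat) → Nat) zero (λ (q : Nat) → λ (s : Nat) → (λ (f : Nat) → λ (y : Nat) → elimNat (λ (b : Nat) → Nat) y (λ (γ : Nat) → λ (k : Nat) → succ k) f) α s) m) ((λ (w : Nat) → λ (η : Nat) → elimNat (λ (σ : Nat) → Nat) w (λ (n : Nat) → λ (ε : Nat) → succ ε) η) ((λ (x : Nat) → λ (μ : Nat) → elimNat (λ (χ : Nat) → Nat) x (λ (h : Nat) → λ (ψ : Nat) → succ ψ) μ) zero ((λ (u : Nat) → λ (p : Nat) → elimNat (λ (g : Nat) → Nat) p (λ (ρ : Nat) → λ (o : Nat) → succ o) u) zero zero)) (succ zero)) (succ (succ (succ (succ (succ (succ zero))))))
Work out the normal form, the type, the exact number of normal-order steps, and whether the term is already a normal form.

resulting normal form:
  succ (succ (succ (succ (succ (succ zero)))))
inferred type:
  Nat
reduction steps (normal order): 39
started in normal form: no
first redex: a beta-redex


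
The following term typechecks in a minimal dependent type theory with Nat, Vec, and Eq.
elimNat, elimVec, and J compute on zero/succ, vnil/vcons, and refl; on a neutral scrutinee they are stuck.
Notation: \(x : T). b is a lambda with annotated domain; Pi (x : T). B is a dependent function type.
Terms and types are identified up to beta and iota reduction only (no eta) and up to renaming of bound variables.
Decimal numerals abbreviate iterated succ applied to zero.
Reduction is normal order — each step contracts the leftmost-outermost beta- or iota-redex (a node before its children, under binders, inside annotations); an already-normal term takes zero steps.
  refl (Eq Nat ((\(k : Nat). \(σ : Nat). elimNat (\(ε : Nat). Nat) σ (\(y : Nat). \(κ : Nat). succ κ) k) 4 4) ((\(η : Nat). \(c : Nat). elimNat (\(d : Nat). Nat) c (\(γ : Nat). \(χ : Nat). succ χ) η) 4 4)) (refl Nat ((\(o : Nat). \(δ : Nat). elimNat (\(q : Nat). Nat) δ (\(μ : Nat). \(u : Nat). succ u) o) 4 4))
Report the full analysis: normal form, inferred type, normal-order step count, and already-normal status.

resulting normal form:
  refl (Eq Nat 8 8) (refl Nat 8)
the term's type:
  Eq (Eq Nat 8 8) (refl Nat 8) (refl Nat 8)
steps to reach normal form (normal order): 45
started in normal form: no
first contracted redex: a beta-redex


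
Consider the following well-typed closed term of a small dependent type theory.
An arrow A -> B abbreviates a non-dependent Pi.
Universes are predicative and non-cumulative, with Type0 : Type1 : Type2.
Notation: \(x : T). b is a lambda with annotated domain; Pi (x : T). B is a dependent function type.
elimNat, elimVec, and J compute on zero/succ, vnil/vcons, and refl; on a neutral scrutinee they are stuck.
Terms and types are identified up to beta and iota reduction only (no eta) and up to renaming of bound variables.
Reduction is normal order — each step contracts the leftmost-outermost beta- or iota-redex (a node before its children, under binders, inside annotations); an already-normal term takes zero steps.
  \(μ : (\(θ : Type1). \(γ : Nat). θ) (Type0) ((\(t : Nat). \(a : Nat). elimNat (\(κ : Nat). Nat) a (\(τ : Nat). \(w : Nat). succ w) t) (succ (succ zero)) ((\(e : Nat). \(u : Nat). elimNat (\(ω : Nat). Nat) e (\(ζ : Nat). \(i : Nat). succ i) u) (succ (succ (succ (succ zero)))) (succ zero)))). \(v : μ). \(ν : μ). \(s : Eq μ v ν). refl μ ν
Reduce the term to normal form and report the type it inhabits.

normal form:
  \(μ : Type0). \(θ : μ). \(γ : μ). \(t : Eq μ θ γ). refl μ γ
type:
  Pi (μ : Type0). Pi (θ : μ). Pi (γ : μ). Eq μ θ γ -> Eq μ γ γ


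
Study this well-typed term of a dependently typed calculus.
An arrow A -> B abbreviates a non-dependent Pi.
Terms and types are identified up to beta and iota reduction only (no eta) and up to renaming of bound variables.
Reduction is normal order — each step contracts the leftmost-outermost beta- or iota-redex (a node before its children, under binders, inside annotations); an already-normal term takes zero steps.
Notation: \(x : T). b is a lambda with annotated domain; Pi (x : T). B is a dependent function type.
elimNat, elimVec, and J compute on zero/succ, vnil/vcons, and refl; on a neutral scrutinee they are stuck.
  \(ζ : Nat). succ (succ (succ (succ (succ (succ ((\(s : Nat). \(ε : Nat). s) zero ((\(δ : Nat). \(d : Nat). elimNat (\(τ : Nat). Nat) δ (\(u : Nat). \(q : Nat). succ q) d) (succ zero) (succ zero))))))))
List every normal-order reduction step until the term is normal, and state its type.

normal-order reduction:
  \(ζ : Nat). succ (succ (succ (succ (succ (succ ((\(s : Nat). \(ε : Nat). s) zero ((\(δ : Nat). \(d : Nat). elimNat (\(τ : Nat). Nat) δ (\(u : Nat). \(q : Nat). succ q) d) (succ zero) (succ zero))))))))
  ~> \(ζ : Nat). succ (succ (succ (succ (succ (succ ((\(s : Nat). zero) ((\(ε : Nat). \(δ : Nat). elimNat (\(d : Nat). Nat) ε (\(τ : Nat). \(u : Nat). succ u) δ) (succ zero) (succ zero))))))))
  ~> \(ζ : Nat). succ (succ (succ (succ (succ (succ zero)))))
type:
  Nat -> Nat


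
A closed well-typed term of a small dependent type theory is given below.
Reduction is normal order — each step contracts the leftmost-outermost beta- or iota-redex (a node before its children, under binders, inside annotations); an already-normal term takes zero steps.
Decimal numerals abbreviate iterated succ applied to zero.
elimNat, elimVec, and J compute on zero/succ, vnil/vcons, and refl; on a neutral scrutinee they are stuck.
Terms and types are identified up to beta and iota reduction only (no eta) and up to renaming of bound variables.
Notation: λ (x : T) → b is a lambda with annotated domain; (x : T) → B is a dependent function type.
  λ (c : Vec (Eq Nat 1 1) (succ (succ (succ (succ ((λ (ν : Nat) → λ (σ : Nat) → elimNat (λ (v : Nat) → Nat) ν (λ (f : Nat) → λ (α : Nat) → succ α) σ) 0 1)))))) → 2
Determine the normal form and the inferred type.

normal form:
  λ (c : Vec (Eq Nat 1 1) 5) → 2
the term's type:
  (c : Vec (Eq Nat 1 1) 5) → Nat


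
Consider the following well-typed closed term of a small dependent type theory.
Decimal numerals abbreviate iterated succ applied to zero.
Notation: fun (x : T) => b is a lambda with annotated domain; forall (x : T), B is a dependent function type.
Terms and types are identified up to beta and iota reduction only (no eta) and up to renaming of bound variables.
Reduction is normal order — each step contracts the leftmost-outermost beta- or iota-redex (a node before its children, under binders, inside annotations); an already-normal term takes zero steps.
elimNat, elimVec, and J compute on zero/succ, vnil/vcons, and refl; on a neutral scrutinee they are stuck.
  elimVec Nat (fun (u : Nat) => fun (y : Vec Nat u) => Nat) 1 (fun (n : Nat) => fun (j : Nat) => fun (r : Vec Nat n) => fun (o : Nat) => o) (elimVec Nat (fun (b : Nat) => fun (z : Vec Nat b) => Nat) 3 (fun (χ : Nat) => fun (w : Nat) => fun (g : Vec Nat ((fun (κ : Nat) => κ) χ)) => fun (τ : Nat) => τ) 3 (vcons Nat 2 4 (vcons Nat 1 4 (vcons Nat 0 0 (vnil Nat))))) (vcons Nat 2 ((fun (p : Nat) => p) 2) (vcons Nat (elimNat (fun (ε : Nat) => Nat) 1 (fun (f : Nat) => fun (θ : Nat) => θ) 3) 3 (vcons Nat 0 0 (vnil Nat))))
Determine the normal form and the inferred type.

resulting normal form:
  1
the term's type:
  Nat
observation: reduction starts at an elimVec iota-redex, and 16 normal-order steps reach the normal form.


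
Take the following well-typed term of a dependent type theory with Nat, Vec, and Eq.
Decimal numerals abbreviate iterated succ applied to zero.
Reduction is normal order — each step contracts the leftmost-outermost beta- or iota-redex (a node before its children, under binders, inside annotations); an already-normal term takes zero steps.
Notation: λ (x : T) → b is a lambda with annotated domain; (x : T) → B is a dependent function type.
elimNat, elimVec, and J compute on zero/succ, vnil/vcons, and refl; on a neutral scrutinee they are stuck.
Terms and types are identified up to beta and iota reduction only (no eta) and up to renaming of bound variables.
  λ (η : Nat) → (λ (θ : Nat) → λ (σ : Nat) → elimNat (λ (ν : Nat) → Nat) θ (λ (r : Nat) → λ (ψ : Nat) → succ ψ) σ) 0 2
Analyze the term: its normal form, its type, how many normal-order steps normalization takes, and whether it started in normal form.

reduced normal form:
  λ (η : Nat) → 2
type:
  (η : Nat) → Nat
normal-order step count: 9
already normal: no
first contracted redex: a beta-redex


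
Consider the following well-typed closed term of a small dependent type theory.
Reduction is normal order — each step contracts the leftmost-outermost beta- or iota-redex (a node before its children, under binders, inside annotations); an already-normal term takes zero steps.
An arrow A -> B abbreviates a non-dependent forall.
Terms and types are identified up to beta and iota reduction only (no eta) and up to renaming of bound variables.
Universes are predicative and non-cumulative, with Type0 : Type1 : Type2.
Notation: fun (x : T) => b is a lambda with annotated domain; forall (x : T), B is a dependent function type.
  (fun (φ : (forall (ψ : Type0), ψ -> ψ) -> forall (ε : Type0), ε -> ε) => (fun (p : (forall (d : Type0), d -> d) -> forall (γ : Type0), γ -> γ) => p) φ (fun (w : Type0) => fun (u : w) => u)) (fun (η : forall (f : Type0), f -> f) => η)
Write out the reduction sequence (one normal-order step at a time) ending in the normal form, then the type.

reduction (normal order):
  (fun (φ : (forall (ψ : Type0), ψ -> ψ) -> forall (ε : Type0), ε -> ε) => (fun (p : (forall (d : Type0), d -> d) -> forall (γ : Type0), γ -> γ) => p) φ (fun (w : Type0) => fun (u : w) => u)) (fun (η : forall (f : Type0), f -> f) => η)
  ~> (fun (φ : (forall (ψ : Type0), ψ -> ψ) -> forall (ε : Type0), ε -> ε) => φ) (fun (p : forall (d : Type0), d -> d) => p) (fun (γ : Type0) => fun (w : γ) => w)
  ~> (fun (φ : forall (ψ : Type0), ψ -> ψ) => φ) (fun (ε : Type0) => fun (p : ε) => p)
  ~> fun (φ : Type0) => fun (ψ : φ) => ψ
type:
  forall (φ : Type0), φ -> φ


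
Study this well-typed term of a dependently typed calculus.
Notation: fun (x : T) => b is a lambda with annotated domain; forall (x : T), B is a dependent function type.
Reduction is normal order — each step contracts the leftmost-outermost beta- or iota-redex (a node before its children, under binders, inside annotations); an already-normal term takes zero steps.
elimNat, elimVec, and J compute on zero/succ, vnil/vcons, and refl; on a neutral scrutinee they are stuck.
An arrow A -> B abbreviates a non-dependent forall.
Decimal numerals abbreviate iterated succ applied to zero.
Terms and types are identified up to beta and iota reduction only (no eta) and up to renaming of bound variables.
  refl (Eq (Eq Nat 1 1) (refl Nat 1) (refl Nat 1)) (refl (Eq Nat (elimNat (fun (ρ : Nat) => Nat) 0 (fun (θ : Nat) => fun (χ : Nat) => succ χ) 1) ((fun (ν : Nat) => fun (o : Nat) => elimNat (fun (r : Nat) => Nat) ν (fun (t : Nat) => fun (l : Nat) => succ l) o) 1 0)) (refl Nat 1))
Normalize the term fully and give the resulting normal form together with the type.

reduced normal form:
  refl (Eq (Eq Nat 1 1) (refl Nat 1) (refl Nat 1)) (refl (Eq Nat 1 1) (refl Nat 1))
type:
  Eq (Eq (Eq Nat 1 1) (refl Nat 1) (refl Nat 1)) (refl (Eq Nat 1 1) (refl Nat 1)) (refl (Eq Nat 1 1) (refl Nat 1))


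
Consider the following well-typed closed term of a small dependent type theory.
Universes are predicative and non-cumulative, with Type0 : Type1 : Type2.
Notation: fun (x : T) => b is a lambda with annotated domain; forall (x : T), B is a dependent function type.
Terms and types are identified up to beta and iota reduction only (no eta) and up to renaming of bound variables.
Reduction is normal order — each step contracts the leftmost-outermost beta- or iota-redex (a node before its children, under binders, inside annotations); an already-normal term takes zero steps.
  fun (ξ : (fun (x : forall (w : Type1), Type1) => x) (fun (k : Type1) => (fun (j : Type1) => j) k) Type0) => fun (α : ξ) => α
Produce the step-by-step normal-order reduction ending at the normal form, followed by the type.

normal-order reduction sequence:
  fun (ξ : (fun (x : forall (w : Type1), Type1) => x) (fun (k : Type1) => (fun (j : Type1) => j) k) Type0) => fun (α : ξ) => α
  ~> fun (ξ : (fun (x : Type1) => (fun (w : Type1) => w) x) Type0) => fun (k : ξ) => k
  ~> fun (ξ : (fun (x : Type1) => x) Type0) => fun (w : ξ) => w
  ~> fun (ξ : Type0) => fun (x : ξ) => x
inferred type:
  forall (ξ : Type0), forall (x : ξ), ξ


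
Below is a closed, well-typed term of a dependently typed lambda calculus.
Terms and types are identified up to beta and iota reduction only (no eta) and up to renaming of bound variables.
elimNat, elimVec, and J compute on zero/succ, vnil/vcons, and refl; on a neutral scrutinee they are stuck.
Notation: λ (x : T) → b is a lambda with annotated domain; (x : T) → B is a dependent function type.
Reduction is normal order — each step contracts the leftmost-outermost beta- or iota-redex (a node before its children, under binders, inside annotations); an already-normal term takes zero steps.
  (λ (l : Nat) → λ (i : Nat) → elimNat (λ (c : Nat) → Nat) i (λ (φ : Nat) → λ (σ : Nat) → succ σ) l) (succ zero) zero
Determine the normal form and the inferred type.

reduced normal form:
  succ zero
inferred type:
  Nat
observation: 6 normal-order steps normalize the term, beginning with a beta-redex.


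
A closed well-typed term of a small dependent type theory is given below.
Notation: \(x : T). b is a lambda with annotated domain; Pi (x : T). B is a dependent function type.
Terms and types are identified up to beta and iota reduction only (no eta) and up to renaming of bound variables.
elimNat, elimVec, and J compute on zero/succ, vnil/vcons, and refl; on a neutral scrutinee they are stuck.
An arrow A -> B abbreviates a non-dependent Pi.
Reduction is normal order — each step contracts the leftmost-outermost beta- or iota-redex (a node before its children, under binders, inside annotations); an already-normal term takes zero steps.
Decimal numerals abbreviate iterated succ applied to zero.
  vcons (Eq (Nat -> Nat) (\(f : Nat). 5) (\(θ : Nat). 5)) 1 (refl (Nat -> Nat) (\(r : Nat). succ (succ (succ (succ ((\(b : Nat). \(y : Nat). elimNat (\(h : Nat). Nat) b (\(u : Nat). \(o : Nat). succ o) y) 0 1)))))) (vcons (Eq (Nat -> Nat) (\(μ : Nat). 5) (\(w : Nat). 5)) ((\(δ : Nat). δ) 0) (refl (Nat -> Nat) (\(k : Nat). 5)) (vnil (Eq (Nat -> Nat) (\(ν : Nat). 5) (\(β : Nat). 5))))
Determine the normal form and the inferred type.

reduced normal form:
  vcons (Eq (Nat -> Nat) (\(f : Nat). 5) (\(θ : Nat). 5)) 1 (refl (Nat -> Nat) (\(r : Nat). 5)) (vcons (Eq (Nat -> Nat) (\(b : Nat). 5) (\(y : Nat). 5)) 0 (refl (Nat -> Nat) (\(h : Nat). 5)) (vnil (Eq (Nat -> Nat) (\(u : Nat). 5) (\(o : Nat). 5))))
type:
  Vec (Eq (Nat -> Nat) (\(f : Nat). 5) (\(θ : Nat). 5)) 2
observation: contracting a beta-redex first, the term normalizes in 7 steps.


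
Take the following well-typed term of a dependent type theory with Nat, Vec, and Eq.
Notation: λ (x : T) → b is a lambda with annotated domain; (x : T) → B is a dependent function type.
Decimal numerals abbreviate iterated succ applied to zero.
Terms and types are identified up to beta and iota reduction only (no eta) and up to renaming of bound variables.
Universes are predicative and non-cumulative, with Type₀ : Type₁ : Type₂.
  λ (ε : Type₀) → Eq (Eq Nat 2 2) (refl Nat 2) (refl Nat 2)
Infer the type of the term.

type:
  (ε : Type₀) → Type₀


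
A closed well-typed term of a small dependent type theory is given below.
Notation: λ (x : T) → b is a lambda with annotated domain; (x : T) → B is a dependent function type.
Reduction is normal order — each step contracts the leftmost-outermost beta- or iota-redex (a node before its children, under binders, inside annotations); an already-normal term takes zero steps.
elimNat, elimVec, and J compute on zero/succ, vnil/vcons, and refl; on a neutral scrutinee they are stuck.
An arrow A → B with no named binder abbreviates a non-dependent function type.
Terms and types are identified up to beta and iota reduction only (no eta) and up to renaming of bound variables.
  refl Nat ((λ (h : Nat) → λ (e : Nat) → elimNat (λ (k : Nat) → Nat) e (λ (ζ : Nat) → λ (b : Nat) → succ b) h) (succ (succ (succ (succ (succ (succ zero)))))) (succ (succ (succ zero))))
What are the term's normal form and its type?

normal form:
  refl Nat (succ (succ (succ (succ (succ (succ (succ (succ (succ zero)))))))))
the term's type:
  Eq Nat (succ (succ (succ (succ (succ (succ (succ (succ (succ zero))))))))) (succ (succ (succ (succ (succ (succ (succ (succ (succ zero)))))))))
observation: normalization takes exactly 21 steps under the normal-order strategy.
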